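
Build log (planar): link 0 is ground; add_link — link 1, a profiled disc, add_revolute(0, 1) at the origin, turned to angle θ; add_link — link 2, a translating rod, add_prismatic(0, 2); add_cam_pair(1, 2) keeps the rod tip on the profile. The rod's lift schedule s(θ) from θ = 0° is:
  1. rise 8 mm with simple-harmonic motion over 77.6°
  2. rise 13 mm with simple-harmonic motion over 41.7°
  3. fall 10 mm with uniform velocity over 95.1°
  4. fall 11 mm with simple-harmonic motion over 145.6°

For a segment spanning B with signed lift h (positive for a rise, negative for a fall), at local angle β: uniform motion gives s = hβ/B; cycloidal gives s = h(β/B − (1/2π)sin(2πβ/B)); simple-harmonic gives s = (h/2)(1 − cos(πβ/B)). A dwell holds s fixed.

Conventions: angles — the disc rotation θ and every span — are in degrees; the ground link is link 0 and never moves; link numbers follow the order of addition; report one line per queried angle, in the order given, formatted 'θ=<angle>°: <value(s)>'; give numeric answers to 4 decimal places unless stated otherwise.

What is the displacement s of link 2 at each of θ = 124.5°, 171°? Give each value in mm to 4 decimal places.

seg 1 [0°–77.6°] simple-harmonic, h=8: full span → s += 8 → s = 8.0000
seg 2 [77.6°–119.3°] simple-harmonic, h=13: full span → s += 13 → s = 21.0000
seg 3 [119.3°–214.4°] uniform, h=-10: θ=124.5° here. β=5.2, B=95.1. -10·5.2/95.1 = -0.5468 → s = 20.4532
seg 3 [119.3°–214.4°] uniform, h=-10: θ=171° here. β=51.7, B=95.1. -10·51.7/95.1 = -5.4364 → s = 15.5636

θ=124.5°: 20.4532
θ=171°: 15.5636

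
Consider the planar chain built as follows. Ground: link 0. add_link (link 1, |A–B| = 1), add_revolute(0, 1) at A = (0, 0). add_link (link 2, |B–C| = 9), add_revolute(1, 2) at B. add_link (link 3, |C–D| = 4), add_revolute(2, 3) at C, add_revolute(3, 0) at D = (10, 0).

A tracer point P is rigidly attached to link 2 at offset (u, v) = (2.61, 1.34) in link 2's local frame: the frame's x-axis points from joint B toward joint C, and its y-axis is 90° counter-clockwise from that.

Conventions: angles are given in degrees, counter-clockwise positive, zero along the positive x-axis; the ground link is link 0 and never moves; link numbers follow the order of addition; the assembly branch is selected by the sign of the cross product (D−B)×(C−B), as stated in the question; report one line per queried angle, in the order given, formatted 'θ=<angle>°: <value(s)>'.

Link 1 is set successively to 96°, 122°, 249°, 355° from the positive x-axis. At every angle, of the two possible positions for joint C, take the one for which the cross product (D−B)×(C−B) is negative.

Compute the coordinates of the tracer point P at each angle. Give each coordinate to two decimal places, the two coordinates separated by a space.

A=(0,0), D=(10.00,0)
θ=96°: B = A + 1.00·(cos96°, sin96°) = (-0.1045, 0.9945)
θ=96°: |BD| = 10.1534
θ=96°: circle(B,9.00) ∩ circle(D,4.00): a=8.2776, h=3.5329
θ=96°:   candidates: C₊=(8.4793,3.6997) cross=35.871; C₋=(7.7872,-3.3322) cross=-35.871
θ=96°:   branch - wants cross < 0 → take C=(7.7872,-3.3322) (cross=-35.871)
θ=96°: ex = (C−B)/|BC| = (0.8769,-0.4807); ey = (0.4807,0.8769)
θ=96°: P = B + 2.61·ex + 1.34·ey = (2.8283,0.9148)
θ=122°: B = A + 1.00·(cos122°, sin122°) = (-0.5299, 0.8480)
θ=122°: |BD| = 10.5640
θ=122°: circle(B,9.00) ∩ circle(D,4.00): a=8.3585, h=3.3370
θ=122°:   candidates: C₊=(8.0695,3.5033) cross=35.252; C₋=(7.5337,-3.1492) cross=-35.252
θ=122°:   branch - wants cross < 0 → take C=(7.5337,-3.1492) (cross=-35.252)
θ=122°: ex = (C−B)/|BC| = (0.8960,-0.4441); ey = (0.4441,0.8960)
θ=122°: P = B + 2.61·ex + 1.34·ey = (2.4037,0.8894)
θ=249°: B = A + 1.00·(cos249°, sin249°) = (-0.3584, -0.9336)
θ=249°: |BD| = 10.4004
θ=249°: circle(B,9.00) ∩ circle(D,4.00): a=8.3251, h=3.4195
θ=249°:   candidates: C₊=(7.6261,3.2194) cross=35.564; C₋=(8.2400,-3.5920) cross=-35.564
θ=249°:   branch - wants cross < 0 → take C=(8.2400,-3.5920) (cross=-35.564)
θ=249°: ex = (C−B)/|BC| = (0.9554,-0.2954); ey = (0.2954,0.9554)
θ=249°: P = B + 2.61·ex + 1.34·ey = (2.5310,-0.4243)
θ=355°: B = A + 1.00·(cos355°, sin355°) = (0.9962, -0.0872)
θ=355°: |BD| = 9.0042
θ=355°: circle(B,9.00) ∩ circle(D,4.00): a=8.1115, h=3.8991
θ=355°:   candidates: C₊=(9.0696,3.8903) cross=35.109; C₋=(9.1451,-3.9076) cross=-35.109
θ=355°:   branch - wants cross < 0 → take C=(9.1451,-3.9076) (cross=-35.109)
θ=355°: ex = (C−B)/|BC| = (0.9054,-0.4245); ey = (0.4245,0.9054)
θ=355°: P = B + 2.61·ex + 1.34·ey = (3.9282,0.0182)

θ=96°: 2.83 0.91
θ=122°: 2.40 0.89
θ=249°: 2.53 -0.42
θ=355°: 3.93 0.02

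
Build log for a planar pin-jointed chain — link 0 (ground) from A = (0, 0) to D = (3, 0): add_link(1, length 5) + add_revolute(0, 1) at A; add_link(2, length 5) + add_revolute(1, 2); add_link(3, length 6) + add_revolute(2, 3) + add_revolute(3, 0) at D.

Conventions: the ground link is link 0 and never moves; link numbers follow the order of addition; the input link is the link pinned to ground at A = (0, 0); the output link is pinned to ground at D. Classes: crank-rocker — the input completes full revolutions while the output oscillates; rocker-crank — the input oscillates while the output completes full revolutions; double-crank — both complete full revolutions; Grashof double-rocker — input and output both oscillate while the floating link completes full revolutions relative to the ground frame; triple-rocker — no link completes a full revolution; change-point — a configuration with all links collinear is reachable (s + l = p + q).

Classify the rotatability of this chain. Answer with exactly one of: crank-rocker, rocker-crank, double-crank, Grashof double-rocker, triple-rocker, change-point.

lengths: ground=3, input=5, coupler=5, output=6
sorted: s=3 (shortest), l=6 (longest), p+q=10
s + l = 9 vs p + q = 10
s + l < p + q (Grashof) with shortest = ground link → double-crank

double-crank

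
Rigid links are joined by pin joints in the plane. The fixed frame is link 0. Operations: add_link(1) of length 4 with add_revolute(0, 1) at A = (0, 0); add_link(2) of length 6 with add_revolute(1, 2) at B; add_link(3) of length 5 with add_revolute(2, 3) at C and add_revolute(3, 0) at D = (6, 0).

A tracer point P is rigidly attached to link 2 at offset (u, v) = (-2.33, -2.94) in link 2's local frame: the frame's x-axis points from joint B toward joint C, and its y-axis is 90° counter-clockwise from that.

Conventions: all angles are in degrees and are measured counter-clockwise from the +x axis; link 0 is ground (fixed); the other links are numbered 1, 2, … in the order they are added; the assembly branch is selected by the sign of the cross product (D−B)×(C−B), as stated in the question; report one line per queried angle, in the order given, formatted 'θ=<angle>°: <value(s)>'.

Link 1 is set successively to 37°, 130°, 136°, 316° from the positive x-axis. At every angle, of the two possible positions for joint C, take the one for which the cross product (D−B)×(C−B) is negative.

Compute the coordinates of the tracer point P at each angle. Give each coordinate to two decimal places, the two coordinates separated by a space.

A=(0,0), D=(6.00,0)
θ=37°: B = A + 4.00·(cos37°, sin37°) = (3.1945, 2.4073)
θ=37°: |BD| = 3.6967
θ=37°: circle(B,6.00) ∩ circle(D,5.00): a=3.3362, h=4.9870
θ=37°:   candidates: C₊=(8.9739,4.0195) cross=18.435; C₋=(2.4789,-3.5499) cross=-18.435
θ=37°:   branch - wants cross < 0 → take C=(2.4789,-3.5499) (cross=-18.435)
θ=37°: ex = (C−B)/|BC| = (-0.1193,-0.9929); ey = (0.9929,-0.1193)
θ=37°: P = B + -2.33·ex + -2.94·ey = (0.5534,5.0713)
θ=130°: B = A + 4.00·(cos130°, sin130°) = (-2.5712, 3.0642)
θ=130°: |BD| = 9.1024
θ=130°: circle(B,6.00) ∩ circle(D,5.00): a=5.1554, h=3.0694
θ=130°:   candidates: C₊=(3.3167,4.2190) cross=27.939; C₋=(1.2501,-1.5616) cross=-27.939
θ=130°:   branch - wants cross < 0 → take C=(1.2501,-1.5616) (cross=-27.939)
θ=130°: ex = (C−B)/|BC| = (0.6369,-0.7710); ey = (0.7710,0.6369)
θ=130°: P = B + -2.33·ex + -2.94·ey = (-6.3217,2.9881)
θ=136°: B = A + 4.00·(cos136°, sin136°) = (-2.8774, 2.7786)
θ=136°: |BD| = 9.3021
θ=136°: circle(B,6.00) ∩ circle(D,5.00): a=5.2423, h=2.9186
θ=136°:   candidates: C₊=(2.9974,3.9981) cross=27.149; C₋=(1.2538,-1.5727) cross=-27.149
θ=136°:   branch - wants cross < 0 → take C=(1.2538,-1.5727) (cross=-27.149)
θ=136°: ex = (C−B)/|BC| = (0.6885,-0.7252); ey = (0.7252,0.6885)
θ=136°: P = B + -2.33·ex + -2.94·ey = (-6.6137,2.4441)
θ=316°: B = A + 4.00·(cos316°, sin316°) = (2.8774, -2.7786)
θ=316°: |BD| = 4.1799
θ=316°: circle(B,6.00) ∩ circle(D,5.00): a=3.4058, h=4.9397
θ=316°:   candidates: C₊=(2.1380,3.1756) cross=20.648; C₋=(8.7054,-4.2049) cross=-20.648
θ=316°:   branch - wants cross < 0 → take C=(8.7054,-4.2049) (cross=-20.648)
θ=316°: ex = (C−B)/|BC| = (0.9713,-0.2377); ey = (0.2377,0.9713)
θ=316°: P = B + -2.33·ex + -2.94·ey = (-0.0847,-5.0805)

θ=37°: 0.55 5.07
θ=130°: -6.32 2.99
θ=136°: -6.61 2.44
θ=316°: -0.08 -5.08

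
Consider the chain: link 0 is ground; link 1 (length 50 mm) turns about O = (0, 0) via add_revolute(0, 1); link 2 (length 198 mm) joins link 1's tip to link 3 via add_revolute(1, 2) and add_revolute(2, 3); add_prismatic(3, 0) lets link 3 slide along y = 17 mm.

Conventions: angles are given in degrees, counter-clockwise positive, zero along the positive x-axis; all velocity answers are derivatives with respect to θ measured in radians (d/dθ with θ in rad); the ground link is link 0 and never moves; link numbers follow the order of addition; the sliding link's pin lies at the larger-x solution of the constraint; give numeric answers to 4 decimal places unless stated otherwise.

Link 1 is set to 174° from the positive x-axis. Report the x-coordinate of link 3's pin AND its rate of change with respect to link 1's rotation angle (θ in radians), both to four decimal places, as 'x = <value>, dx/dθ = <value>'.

geometry: r = 50 mm, L = 198 mm, e = 17 mm
crank pin P = (r cos θ, r sin θ) = (-49.726095, 5.226423)
h = r sin θ − e = 5.226423 − 17 = -11.773577
x = r cos θ + √(L² − h²) = -49.726095 + 197.649647 = 147.923552
dx/dθ = −r sin θ − h·r cos θ/√(L² − h²) (θ in radians; h = -11.773577) = -8.188503

x = 147.9236, dx/dθ = -8.1885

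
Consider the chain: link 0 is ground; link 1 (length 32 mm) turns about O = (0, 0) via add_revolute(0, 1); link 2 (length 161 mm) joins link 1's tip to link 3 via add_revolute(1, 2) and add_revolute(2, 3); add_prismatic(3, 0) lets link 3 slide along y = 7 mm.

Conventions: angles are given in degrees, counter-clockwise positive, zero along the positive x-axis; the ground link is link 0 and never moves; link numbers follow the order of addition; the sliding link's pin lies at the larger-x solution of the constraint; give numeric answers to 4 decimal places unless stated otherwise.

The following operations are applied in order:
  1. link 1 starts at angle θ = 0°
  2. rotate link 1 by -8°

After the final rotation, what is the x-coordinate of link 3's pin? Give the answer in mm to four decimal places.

geometry: r = 32 mm, L = 161 mm, e = 7 mm; θ starts at 0°
rotate link 1 by -8°: θ ← 0° -8° = -8°
crank pin P = (r cos θ, r sin θ) = (31.688578, -4.453539)
h = r sin θ − e = -4.453539 − 7 = -11.453539
x = r cos θ + √(L² − h²) = 31.688578 + 160.592081 = 192.280659

192.2807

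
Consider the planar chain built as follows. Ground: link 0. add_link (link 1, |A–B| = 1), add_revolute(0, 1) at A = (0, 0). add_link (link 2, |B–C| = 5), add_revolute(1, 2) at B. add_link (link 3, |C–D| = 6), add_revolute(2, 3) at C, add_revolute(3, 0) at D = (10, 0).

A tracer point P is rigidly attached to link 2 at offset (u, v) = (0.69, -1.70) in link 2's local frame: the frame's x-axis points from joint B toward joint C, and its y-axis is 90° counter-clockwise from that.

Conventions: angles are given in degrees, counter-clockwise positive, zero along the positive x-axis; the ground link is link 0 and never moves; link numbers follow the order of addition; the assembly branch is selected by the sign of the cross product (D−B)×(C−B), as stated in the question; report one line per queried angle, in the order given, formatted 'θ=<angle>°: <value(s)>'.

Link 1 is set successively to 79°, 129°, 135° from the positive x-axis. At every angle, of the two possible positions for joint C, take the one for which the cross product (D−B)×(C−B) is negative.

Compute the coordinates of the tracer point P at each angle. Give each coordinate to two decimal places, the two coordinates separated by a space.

A=(0,0), D=(10.00,0)
θ=79°: B = A + 1.00·(cos79°, sin79°) = (0.1908, 0.9816)
θ=79°: |BD| = 9.8582
θ=79°: circle(B,5.00) ∩ circle(D,6.00): a=4.3712, h=2.4275
θ=79°:   candidates: C₊=(4.7820,2.9618) cross=23.931; C₋=(4.2985,-1.8691) cross=-23.931
θ=79°:   branch - wants cross < 0 → take C=(4.2985,-1.8691) (cross=-23.931)
θ=79°: ex = (C−B)/|BC| = (0.8215,-0.5701); ey = (0.5701,0.8215)
θ=79°: P = B + 0.69·ex + -1.70·ey = (-0.2116,-0.8084)
θ=129°: B = A + 1.00·(cos129°, sin129°) = (-0.6293, 0.7771)
θ=129°: |BD| = 10.6577
θ=129°: circle(B,5.00) ∩ circle(D,6.00): a=4.8128, h=1.3554
θ=129°:   candidates: C₊=(4.2695,1.7780) cross=14.445; C₋=(4.0718,-0.9256) cross=-14.445
θ=129°:   branch - wants cross < 0 → take C=(4.0718,-0.9256) (cross=-14.445)
θ=129°: ex = (C−B)/|BC| = (0.9402,-0.3405); ey = (0.3405,0.9402)
θ=129°: P = B + 0.69·ex + -1.70·ey = (-0.5595,-1.0562)
θ=135°: B = A + 1.00·(cos135°, sin135°) = (-0.7071, 0.7071)
θ=135°: |BD| = 10.7304
θ=135°: circle(B,5.00) ∩ circle(D,6.00): a=4.8527, h=1.2049
θ=135°:   candidates: C₊=(4.2144,1.5896) cross=12.929; C₋=(4.0556,-0.8149) cross=-12.929
θ=135°:   branch - wants cross < 0 → take C=(4.0556,-0.8149) (cross=-12.929)
θ=135°: ex = (C−B)/|BC| = (0.9525,-0.3044); ey = (0.3044,0.9525)
θ=135°: P = B + 0.69·ex + -1.70·ey = (-0.5673,-1.1223)

θ=79°: -0.21 -0.81
θ=129°: -0.56 -1.06
θ=135°: -0.57 -1.12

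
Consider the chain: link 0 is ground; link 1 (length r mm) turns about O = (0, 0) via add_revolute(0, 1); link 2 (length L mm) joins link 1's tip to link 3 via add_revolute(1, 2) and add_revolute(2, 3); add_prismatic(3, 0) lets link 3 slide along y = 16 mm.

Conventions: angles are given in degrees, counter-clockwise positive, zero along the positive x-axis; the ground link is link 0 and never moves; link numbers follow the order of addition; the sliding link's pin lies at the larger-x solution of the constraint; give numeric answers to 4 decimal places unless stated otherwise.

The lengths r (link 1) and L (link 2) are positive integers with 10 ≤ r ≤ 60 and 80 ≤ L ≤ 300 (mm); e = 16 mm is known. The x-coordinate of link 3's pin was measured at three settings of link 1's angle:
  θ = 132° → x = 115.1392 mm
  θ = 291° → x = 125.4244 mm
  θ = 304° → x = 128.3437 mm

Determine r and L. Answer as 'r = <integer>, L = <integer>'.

constraint per measurement: (x − r cos θ)² + (r sin θ − e)² = L²
subtracting the θ₁ and θ₂ equations cancels the r² and L² terms:
r = (x₁² − x₂²) / (2[(x₁cos θ₁ + e sin θ₁) − (x₂cos θ₂ + e sin θ₂)]) = 12.9999 → r = 13
L² = (x₁ − r cos θ₁)² + (r sin θ₁ − e)² = 15376.0094 → L = 124.0000 → L = 124
check at θ₃=304°: x = 128.3437 (printed 128.3437) ✓

r = 13, L = 124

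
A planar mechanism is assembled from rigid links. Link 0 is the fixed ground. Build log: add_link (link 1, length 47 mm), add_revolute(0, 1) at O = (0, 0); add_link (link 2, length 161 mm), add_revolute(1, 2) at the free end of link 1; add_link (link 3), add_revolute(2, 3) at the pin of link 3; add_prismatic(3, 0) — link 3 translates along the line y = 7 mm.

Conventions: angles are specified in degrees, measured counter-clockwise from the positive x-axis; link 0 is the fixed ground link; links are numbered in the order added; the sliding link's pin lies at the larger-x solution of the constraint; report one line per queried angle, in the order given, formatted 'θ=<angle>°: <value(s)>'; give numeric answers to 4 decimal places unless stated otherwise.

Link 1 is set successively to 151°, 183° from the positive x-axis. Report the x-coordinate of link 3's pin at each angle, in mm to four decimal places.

geometry: r = 47 mm, L = 161 mm, e = 7 mm
θ=151°: crank pin P = (r cos θ, r sin θ) = (-41.107126, 22.786052)
θ=151°: h = r sin θ − e = 22.786052 − 7 = 15.786052
θ=151°: x = r cos θ + √(L² − h²) = -41.107126 + 160.224220 = 119.117093
θ=183°: crank pin P = (r cos θ, r sin θ) = (-46.935588, -2.459790)
θ=183°: h = r sin θ − e = -2.459790 − 7 = -9.459790
θ=183°: x = r cos θ + √(L² − h²) = -46.935588 + 160.721848 = 113.786260

θ=151°: 119.1171
θ=183°: 113.7863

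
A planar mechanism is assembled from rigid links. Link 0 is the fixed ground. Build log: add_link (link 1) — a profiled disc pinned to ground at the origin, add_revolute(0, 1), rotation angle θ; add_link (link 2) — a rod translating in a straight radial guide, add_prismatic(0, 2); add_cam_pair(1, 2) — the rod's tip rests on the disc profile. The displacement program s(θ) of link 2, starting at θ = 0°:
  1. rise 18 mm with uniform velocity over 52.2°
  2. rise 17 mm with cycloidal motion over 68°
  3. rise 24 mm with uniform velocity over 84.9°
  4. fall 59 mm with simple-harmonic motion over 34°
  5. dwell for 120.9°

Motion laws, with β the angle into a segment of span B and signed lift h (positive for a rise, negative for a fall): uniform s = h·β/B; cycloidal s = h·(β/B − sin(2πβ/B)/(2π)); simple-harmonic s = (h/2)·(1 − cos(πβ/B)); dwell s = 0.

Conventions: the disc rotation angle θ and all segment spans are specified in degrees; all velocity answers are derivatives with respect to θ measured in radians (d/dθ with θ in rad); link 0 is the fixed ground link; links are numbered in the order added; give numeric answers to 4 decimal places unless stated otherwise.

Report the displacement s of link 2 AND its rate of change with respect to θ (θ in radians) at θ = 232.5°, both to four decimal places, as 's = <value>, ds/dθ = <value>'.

seg 1 [0°–52.2°] uniform, h=18: full span → s += 18 → s = 18.0000
seg 2 [52.2°–120.2°] cycloidal, h=17: full span → s += 17 → s = 35.0000
seg 3 [120.2°–205.1°] uniform, h=24: full span → s += 24 → s = 59.0000
seg 4 [205.1°–239.1°] simple-harmonic, h=-59: θ=232.5° here. β=27.4, B=34. -59/2·(1 − cos(π·0.8059)) = -53.6823 → s = 5.3177
velocity in seg [205.1°–239.1°] (simple-harmonic), θ in radians: β = 27.4° = 0.4782 rad, B = 34° = 0.5934 rad; ds/dθ = (πh/(2B)) sin(πβ/B) = (π·(-59)/(2·0.5934)) sin(π·0.8059) = -89.447753 mm/rad

s = 5.3177, ds/dθ = -89.4478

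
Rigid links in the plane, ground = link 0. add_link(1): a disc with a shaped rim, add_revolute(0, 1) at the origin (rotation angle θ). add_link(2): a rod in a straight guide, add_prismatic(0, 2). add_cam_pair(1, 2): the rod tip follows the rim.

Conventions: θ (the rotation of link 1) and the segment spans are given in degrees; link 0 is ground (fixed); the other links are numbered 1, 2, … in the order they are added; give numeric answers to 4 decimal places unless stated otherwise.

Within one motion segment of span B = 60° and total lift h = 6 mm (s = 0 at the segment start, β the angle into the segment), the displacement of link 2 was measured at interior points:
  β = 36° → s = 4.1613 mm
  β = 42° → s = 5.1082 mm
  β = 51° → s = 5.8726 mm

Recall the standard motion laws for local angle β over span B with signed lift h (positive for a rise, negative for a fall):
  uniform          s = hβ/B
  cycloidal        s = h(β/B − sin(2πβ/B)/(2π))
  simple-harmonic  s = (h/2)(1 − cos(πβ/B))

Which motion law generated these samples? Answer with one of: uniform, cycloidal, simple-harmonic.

candidates at β/B = r: uniform s = h·r (linear in β); cycloidal s = h·(r − sin(2πr)/(2π)); simple-harmonic s = (h/2)(1 − cos(πr))
β=36°: printed 4.1613 | uniform 3.6000, cycloidal 4.1613, simple-harmonic 3.9271
β=42°: printed 5.1082 | uniform 4.2000, cycloidal 5.1082, simple-harmonic 4.7634
β=51°: printed 5.8726 | uniform 5.1000, cycloidal 5.8726, simple-harmonic 5.6730
only one law matches every sample → cycloidal

cycloidal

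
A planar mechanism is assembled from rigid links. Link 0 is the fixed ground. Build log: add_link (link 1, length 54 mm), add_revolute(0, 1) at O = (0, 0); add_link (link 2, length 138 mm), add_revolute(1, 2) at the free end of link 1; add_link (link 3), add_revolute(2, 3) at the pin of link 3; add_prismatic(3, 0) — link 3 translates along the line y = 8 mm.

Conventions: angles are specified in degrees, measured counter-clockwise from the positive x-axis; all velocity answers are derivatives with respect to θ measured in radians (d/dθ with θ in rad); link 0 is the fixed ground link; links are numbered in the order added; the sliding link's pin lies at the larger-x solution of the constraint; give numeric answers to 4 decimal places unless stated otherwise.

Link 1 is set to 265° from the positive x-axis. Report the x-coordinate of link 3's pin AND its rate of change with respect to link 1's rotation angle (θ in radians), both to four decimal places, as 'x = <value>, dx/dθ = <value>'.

geometry: r = 54 mm, L = 138 mm, e = 8 mm
crank pin P = (r cos θ, r sin θ) = (-4.706410, -53.794514)
h = r sin θ − e = -53.794514 − 8 = -61.794514
x = r cos θ + √(L² − h²) = -4.706410 + 123.391402 = 118.684992
dx/dθ = −r sin θ − h·r cos θ/√(L² − h²) (θ in radians; h = -61.794514) = 51.437540

x = 118.6850, dx/dθ = 51.4375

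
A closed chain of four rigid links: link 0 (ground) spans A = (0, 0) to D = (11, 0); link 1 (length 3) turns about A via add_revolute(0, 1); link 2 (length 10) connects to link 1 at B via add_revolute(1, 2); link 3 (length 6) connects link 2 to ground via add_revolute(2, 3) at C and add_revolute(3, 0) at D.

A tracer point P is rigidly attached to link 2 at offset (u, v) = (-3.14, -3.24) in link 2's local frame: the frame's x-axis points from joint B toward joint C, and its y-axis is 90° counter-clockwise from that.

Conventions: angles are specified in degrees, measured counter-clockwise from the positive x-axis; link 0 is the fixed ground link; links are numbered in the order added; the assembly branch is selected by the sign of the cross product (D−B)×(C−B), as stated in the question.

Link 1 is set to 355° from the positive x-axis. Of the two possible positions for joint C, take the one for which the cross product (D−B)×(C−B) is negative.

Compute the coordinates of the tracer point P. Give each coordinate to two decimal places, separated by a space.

A=(0,0), D=(11.00,0)
B = A + 3.00·(cos355°, sin355°) = (2.9886, -0.2615)
|BD| = 8.0157
circle(B,10.00) ∩ circle(D,6.00): a=8.0000, h=6.0000
  candidates: C₊=(10.7886,5.9963) cross=48.094; C₋=(11.1801,-5.9973) cross=-48.094
  branch - wants cross < 0 → take C=(11.1801,-5.9973) (cross=-48.094)
ex = (C−B)/|BC| = (0.8191,-0.5736); ey = (0.5736,0.8191)
P = B + -3.14·ex + -3.24·ey = (-1.4419,-1.1145)

-1.44 -1.11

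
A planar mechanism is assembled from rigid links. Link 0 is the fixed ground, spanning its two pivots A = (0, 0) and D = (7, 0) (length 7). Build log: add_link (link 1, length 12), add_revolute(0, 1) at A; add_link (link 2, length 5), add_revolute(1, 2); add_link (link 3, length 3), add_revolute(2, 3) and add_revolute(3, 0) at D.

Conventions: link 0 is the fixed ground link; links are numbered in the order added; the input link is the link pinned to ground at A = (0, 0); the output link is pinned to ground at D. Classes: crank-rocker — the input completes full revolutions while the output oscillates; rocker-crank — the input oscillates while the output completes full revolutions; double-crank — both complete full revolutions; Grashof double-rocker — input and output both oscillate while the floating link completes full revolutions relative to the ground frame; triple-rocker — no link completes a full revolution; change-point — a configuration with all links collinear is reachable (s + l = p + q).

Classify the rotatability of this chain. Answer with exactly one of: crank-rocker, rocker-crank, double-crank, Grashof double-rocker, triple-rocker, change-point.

lengths: ground=7, input=12, coupler=5, output=3
sorted: s=3 (shortest), l=12 (longest), p+q=12
s + l = 15 vs p + q = 12
s + l > p + q → non-Grashof → no link fully rotates → triple-rocker

triple-rocker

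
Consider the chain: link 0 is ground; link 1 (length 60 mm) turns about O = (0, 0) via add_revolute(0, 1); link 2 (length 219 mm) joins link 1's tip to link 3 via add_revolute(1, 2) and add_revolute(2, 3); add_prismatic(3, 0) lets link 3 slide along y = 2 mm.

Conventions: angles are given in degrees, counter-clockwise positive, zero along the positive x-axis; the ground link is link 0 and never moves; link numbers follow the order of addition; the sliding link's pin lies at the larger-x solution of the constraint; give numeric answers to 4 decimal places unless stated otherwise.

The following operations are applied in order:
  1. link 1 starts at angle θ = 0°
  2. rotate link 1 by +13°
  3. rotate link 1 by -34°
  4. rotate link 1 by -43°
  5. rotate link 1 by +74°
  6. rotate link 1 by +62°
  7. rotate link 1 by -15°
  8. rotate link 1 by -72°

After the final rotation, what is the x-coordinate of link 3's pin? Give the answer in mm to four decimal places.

geometry: r = 60 mm, L = 219 mm, e = 2 mm; θ starts at 0°
rotate link 1 by +13°: θ ← 0° +13° = 13°
rotate link 1 by -34°: θ ← 13° -34° = -21°
rotate link 1 by -43°: θ ← -21° -43° = -64°
rotate link 1 by +74°: θ ← -64° +74° = 10°
rotate link 1 by +62°: θ ← 10° +62° = 72°
rotate link 1 by -15°: θ ← 72° -15° = 57°
rotate link 1 by -72°: θ ← 57° -72° = -15°
crank pin P = (r cos θ, r sin θ) = (57.955550, -15.529143)
h = r sin θ − e = -15.529143 − 2 = -17.529143
x = r cos θ + √(L² − h²) = 57.955550 + 218.297341 = 276.252891

276.2529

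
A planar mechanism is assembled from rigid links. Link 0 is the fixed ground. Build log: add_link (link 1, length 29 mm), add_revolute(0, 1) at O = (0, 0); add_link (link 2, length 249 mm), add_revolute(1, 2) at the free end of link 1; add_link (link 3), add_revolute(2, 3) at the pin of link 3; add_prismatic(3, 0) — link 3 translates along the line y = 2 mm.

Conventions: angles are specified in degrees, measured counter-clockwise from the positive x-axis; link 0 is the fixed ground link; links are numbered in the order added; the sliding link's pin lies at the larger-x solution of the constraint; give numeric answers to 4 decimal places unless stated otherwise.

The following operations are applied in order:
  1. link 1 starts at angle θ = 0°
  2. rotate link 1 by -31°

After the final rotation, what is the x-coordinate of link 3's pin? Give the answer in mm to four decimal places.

geometry: r = 29 mm, L = 249 mm, e = 2 mm; θ starts at 0°
rotate link 1 by -31°: θ ← 0° -31° = -31°
crank pin P = (r cos θ, r sin θ) = (24.857852, -14.936104)
h = r sin θ − e = -14.936104 − 2 = -16.936104
x = r cos θ + √(L² − h²) = 24.857852 + 248.423365 = 273.281217

273.2812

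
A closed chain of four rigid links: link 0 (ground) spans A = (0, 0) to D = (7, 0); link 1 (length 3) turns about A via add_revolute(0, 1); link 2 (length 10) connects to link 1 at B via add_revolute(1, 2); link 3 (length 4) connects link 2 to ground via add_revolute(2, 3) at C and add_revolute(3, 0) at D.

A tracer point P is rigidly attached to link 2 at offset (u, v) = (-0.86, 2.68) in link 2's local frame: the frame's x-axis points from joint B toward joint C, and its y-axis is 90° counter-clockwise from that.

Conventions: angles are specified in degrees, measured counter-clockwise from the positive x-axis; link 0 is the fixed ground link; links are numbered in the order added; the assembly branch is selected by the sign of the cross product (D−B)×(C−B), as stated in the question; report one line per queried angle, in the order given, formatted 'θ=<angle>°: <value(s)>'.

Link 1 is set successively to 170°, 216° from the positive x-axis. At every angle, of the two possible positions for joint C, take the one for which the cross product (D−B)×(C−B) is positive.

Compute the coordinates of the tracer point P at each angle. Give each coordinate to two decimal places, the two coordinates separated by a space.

A=(0,0), D=(7.00,0)
θ=170°: B = A + 3.00·(cos170°, sin170°) = (-2.9544, 0.5209)
θ=170°: |BD| = 9.9680
θ=170°: circle(B,10.00) ∩ circle(D,4.00): a=9.1975, h=3.9251
θ=170°:   candidates: C₊=(6.4356,3.9600) cross=39.125; C₋=(6.0254,-3.8794) cross=-39.125
θ=170°:   branch + wants cross > 0 → take C=(6.4356,3.9600) (cross=39.125)
θ=170°: ex = (C−B)/|BC| = (0.9390,0.3439); ey = (-0.3439,0.9390)
θ=170°: P = B + -0.86·ex + 2.68·ey = (-4.6836,2.7417)
θ=216°: B = A + 3.00·(cos216°, sin216°) = (-2.4271, -1.7634)
θ=216°: |BD| = 9.5906
θ=216°: circle(B,10.00) ∩ circle(D,4.00): a=9.1746, h=3.9783
θ=216°:   candidates: C₊=(5.8597,3.8340) cross=38.154; C₋=(7.3226,-3.9870) cross=-38.154
θ=216°:   branch + wants cross > 0 → take C=(5.8597,3.8340) (cross=38.154)
θ=216°: ex = (C−B)/|BC| = (0.8287,0.5597); ey = (-0.5597,0.8287)
θ=216°: P = B + -0.86·ex + 2.68·ey = (-4.6398,-0.0239)

θ=170°: -4.68 2.74
θ=216°: -4.64 -0.02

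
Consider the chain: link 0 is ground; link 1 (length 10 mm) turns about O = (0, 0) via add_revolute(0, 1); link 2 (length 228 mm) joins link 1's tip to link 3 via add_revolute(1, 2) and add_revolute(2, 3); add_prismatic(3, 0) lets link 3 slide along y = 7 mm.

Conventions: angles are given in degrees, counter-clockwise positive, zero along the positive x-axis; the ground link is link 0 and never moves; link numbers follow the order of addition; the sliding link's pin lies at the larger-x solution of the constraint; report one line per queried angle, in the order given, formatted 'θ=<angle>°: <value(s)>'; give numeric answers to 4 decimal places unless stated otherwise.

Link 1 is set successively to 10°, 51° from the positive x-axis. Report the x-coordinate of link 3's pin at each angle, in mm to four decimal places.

geometry: r = 10 mm, L = 228 mm, e = 7 mm
θ=10°: crank pin P = (r cos θ, r sin θ) = (9.848078, 1.736482)
θ=10°: h = r sin θ − e = 1.736482 − 7 = -5.263518
θ=10°: x = r cos θ + √(L² − h²) = 9.848078 + 227.939236 = 237.787314
θ=51°: crank pin P = (r cos θ, r sin θ) = (6.293204, 7.771460)
θ=51°: h = r sin θ − e = 7.771460 − 7 = 0.771460
θ=51°: x = r cos θ + √(L² − h²) = 6.293204 + 227.998695 = 234.291899

θ=10°: 237.7873
θ=51°: 234.2919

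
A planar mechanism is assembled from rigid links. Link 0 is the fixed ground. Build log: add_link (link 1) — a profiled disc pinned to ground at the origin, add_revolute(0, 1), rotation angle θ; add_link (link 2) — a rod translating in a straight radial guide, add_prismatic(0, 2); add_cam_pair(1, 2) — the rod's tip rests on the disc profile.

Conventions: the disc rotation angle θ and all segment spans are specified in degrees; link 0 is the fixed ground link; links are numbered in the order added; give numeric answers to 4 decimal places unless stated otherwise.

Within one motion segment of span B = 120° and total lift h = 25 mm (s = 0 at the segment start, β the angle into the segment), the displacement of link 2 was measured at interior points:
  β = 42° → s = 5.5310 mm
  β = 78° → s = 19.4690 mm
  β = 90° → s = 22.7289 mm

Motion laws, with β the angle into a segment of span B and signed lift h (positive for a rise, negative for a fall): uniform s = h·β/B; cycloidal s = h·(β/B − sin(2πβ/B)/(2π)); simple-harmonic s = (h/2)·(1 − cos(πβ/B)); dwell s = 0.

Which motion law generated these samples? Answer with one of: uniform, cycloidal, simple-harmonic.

candidates at β/B = r: uniform s = h·r (linear in β); cycloidal s = h·(r − sin(2πr)/(2π)); simple-harmonic s = (h/2)(1 − cos(πr))
β=42°: printed 5.5310 | uniform 8.7500, cycloidal 5.5310, simple-harmonic 6.8251
β=78°: printed 19.4690 | uniform 16.2500, cycloidal 19.4690, simple-harmonic 18.1749
β=90°: printed 22.7289 | uniform 18.7500, cycloidal 22.7289, simple-harmonic 21.3388
only one law matches every sample → cycloidal

cycloidal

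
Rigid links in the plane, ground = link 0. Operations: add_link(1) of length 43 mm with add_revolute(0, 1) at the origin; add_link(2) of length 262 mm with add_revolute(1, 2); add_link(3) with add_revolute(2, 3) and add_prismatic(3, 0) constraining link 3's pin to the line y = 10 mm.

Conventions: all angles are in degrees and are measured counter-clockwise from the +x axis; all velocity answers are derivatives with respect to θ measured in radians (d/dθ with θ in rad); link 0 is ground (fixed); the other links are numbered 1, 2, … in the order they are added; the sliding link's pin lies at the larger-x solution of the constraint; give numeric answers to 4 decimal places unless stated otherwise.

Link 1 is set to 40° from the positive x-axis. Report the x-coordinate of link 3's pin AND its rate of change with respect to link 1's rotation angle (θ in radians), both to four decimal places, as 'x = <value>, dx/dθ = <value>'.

geometry: r = 43 mm, L = 262 mm, e = 10 mm
crank pin P = (r cos θ, r sin θ) = (32.939911, 27.639867)
h = r sin θ − e = 27.639867 − 10 = 17.639867
x = r cos θ + √(L² − h²) = 32.939911 + 261.405499 = 294.345410
dx/dθ = −r sin θ − h·r cos θ/√(L² − h²) (θ in radians; h = 17.639867) = -29.862681

x = 294.3454, dx/dθ = -29.8627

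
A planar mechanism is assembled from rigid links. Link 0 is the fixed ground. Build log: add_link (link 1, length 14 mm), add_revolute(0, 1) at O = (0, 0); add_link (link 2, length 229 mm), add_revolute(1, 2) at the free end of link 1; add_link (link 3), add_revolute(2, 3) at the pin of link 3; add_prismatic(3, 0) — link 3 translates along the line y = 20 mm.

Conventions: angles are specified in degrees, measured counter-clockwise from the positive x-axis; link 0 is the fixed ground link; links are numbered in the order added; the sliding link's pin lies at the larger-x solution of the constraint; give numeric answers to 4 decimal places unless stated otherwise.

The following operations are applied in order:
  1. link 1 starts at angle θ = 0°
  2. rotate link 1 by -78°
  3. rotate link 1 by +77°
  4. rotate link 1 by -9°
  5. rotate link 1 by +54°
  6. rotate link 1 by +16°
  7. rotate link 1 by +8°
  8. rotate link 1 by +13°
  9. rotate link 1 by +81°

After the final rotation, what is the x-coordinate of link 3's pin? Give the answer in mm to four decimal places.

geometry: r = 14 mm, L = 229 mm, e = 20 mm; θ starts at 0°
rotate link 1 by -78°: θ ← 0° -78° = -78°
rotate link 1 by +77°: θ ← -78° +77° = -1°
rotate link 1 by -9°: θ ← -1° -9° = -10°
rotate link 1 by +54°: θ ← -10° +54° = 44°
rotate link 1 by +16°: θ ← 44° +16° = 60°
rotate link 1 by +8°: θ ← 60° +8° = 68°
rotate link 1 by +13°: θ ← 68° +13° = 81°
rotate link 1 by +81°: θ ← 81° +81° = 162°
crank pin P = (r cos θ, r sin θ) = (-13.314791, 4.326238)
h = r sin θ − e = 4.326238 − 20 = -15.673762
x = r cos θ + √(L² − h²) = -13.314791 + 228.462980 = 215.148189

215.1482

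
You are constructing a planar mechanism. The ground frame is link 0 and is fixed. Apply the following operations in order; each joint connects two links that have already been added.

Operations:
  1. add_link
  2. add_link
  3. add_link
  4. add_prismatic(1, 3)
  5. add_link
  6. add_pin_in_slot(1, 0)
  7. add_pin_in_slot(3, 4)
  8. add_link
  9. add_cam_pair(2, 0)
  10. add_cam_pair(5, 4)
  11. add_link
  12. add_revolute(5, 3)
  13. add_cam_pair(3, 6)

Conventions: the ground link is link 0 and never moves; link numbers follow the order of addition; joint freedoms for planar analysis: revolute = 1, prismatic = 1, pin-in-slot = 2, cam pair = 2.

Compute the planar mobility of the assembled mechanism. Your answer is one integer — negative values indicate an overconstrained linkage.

(L,J1,J2)=(1,0,0); link0 fixed
link1: (2,0,0)
link2: (3,0,0)
link3: (4,0,0)
P 1-3 [J1]: (4,1,0)
link4: (5,1,0)
PS 1-0 [J2]: (5,1,1)
PS 3-4 [J2]: (5,1,2)
link5: (6,1,2)
C 2-0 [J2]: (6,1,3)
C 5-4 [J2]: (6,1,4)
link6: (7,1,4)
R 5-3 [J1]: (7,2,4)
C 3-6 [J2]: (7,2,5)
Grübler: 3·6 − 2·2 − 5 = 9

M = 9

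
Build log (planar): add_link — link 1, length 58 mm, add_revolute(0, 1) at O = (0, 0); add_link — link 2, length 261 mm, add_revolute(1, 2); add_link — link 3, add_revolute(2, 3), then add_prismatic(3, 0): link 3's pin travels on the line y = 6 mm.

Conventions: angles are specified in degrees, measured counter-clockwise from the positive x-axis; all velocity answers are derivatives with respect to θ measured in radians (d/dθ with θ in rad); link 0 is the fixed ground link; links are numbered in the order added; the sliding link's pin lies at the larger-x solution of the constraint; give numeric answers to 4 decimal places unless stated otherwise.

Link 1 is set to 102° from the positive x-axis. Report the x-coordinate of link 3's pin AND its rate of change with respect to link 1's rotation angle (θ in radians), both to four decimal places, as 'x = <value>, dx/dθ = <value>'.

geometry: r = 58 mm, L = 261 mm, e = 6 mm
crank pin P = (r cos θ, r sin θ) = (-12.058878, 56.732561)
h = r sin θ − e = 56.732561 − 6 = 50.732561
x = r cos θ + √(L² − h²) = -12.058878 + 256.021888 = 243.963010
dx/dθ = −r sin θ − h·r cos θ/√(L² − h²) (θ in radians; h = 50.732561) = -54.343008

x = 243.9630, dx/dθ = -54.3430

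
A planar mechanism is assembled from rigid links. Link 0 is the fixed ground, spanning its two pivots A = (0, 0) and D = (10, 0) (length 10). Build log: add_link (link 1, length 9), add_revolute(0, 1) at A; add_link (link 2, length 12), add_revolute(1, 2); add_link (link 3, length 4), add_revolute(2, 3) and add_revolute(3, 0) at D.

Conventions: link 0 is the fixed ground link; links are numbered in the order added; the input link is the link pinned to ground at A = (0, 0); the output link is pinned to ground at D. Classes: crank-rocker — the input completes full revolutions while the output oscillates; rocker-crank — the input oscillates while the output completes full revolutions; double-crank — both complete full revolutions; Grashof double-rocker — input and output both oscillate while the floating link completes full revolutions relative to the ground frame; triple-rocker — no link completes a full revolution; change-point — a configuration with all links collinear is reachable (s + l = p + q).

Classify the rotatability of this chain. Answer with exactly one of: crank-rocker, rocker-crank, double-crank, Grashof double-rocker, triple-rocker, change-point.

lengths: ground=10, input=9, coupler=12, output=4
sorted: s=4 (shortest), l=12 (longest), p+q=19
s + l = 16 vs p + q = 19
s + l < p + q (Grashof) with shortest = output link → rocker-crank

rocker-crank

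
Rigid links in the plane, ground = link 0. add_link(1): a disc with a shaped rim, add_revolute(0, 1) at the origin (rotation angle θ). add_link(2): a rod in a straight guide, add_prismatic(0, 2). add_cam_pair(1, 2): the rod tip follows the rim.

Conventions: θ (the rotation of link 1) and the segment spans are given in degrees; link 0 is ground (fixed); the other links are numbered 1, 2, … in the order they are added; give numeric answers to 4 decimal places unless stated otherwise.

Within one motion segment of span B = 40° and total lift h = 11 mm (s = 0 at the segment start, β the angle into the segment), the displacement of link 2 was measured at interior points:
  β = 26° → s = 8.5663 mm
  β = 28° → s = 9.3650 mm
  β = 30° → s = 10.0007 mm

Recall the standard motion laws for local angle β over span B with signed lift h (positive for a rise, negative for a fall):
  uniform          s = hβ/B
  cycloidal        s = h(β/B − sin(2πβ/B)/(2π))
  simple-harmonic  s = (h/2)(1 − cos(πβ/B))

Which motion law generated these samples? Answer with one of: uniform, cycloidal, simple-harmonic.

candidates at β/B = r: uniform s = h·r (linear in β); cycloidal s = h·(r − sin(2πr)/(2π)); simple-harmonic s = (h/2)(1 − cos(πr))
β=26°: printed 8.5663 | uniform 7.1500, cycloidal 8.5663, simple-harmonic 7.9969
β=28°: printed 9.3650 | uniform 7.7000, cycloidal 9.3650, simple-harmonic 8.7328
β=30°: printed 10.0007 | uniform 8.2500, cycloidal 10.0007, simple-harmonic 9.3891
only one law matches every sample → cycloidal

cycloidal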